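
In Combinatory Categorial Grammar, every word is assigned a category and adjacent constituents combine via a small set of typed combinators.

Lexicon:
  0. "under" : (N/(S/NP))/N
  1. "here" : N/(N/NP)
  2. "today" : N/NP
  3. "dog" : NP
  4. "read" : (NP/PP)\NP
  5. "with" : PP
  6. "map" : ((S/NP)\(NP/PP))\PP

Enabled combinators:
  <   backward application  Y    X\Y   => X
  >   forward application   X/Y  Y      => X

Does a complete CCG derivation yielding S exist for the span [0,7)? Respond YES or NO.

(N/(S/NP))/N N/(N/NP) N/NP NP (NP/PP)\NP PP ((S/NP)\(NP/PP))\PP
CKY chart[0,7] = {N}; S ∉ chart

NO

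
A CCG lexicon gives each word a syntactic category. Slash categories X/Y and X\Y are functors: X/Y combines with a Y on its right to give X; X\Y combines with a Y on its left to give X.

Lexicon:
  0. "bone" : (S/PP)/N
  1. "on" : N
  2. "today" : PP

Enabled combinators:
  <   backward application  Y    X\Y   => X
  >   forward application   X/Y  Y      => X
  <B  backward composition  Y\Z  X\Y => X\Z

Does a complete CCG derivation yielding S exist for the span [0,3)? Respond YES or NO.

[0,3] S   >
  [0,2] S/PP   >
    [0,1] "bone" : (S/PP)/N
    [1,2] "on" : N
  [2,3] "today" : PP

YES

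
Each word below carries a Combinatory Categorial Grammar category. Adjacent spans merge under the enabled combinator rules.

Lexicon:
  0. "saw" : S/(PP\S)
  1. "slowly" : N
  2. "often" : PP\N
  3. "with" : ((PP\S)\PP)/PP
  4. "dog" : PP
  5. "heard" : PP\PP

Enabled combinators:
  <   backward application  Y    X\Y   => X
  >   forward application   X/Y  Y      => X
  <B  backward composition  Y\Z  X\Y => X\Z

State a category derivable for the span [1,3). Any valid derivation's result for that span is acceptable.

PP

[0,6] S   >
  [0,1] "saw" : S/(PP\S)
  [1,6] PP\S   <B
    [1,5] PP\S   <
      [1,3] PP   <
        [1,2] "slowly" : N
        [2,3] "often" : PP\N
      [3,5] (PP\S)\PP   >
        [3,4] "with" : ((PP\S)\PP)/PP
        [4,5] "dog" : PP
    [5,6] "heard" : PP\PP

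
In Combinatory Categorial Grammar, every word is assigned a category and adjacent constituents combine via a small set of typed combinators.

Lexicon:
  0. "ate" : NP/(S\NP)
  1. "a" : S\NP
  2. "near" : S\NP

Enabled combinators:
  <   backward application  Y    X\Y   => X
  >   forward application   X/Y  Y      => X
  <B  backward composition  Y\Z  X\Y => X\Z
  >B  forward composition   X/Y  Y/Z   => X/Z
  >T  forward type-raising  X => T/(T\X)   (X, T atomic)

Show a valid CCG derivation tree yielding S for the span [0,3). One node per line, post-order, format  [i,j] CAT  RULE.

[0,3] S   <
  [0,2] NP   >
    [0,1] "ate" : NP/(S\NP)
    [1,2] "a" : S\NP
  [2,3] "near" : S\NP

[0,1] NP/(S\NP)  lex  "ate"
[1,2] S\NP  lex  "a"
[0,2] NP  >  k=1
[2,3] S\NP  lex  "near"
[0,3] S  <  k=2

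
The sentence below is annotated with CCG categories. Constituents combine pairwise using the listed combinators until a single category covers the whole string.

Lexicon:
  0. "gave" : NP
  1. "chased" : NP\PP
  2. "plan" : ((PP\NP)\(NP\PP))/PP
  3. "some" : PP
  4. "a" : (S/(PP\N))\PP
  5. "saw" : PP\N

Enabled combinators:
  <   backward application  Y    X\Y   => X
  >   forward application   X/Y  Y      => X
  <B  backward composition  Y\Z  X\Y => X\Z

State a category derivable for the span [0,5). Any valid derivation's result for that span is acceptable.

[0,6] S   >
  [0,5] S/(PP\N)   <
    [0,4] PP   <
      [0,1] "gave" : NP
      [1,4] PP\NP   <
        [1,2] "chased" : NP\PP
        [2,4] (PP\NP)\(NP\PP)   >
          [2,3] "plan" : ((PP\NP)\(NP\PP))/PP
          [3,4] "some" : PP
    [4,5] "a" : (S/(PP\N))\PP
  [5,6] "saw" : PP\N

S/(PP\N)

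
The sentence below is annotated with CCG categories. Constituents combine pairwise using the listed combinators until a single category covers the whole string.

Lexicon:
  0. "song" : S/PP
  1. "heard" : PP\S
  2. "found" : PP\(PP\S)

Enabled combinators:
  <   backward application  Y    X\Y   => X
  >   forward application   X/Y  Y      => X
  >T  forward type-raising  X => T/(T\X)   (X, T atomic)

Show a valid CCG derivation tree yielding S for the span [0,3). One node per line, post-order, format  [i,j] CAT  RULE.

[0,1] S/PP  lex  "song"
[1,2] PP\S  lex  "heard"
[2,3] PP\(PP\S)  lex  "found"
[1,3] PP  <  k=2
[0,3] S  >  k=1

[0,3] S   >
  [0,1] "song" : S/PP
  [1,3] PP   <
    [1,2] "heard" : PP\S
    [2,3] "found" : PP\(PP\S)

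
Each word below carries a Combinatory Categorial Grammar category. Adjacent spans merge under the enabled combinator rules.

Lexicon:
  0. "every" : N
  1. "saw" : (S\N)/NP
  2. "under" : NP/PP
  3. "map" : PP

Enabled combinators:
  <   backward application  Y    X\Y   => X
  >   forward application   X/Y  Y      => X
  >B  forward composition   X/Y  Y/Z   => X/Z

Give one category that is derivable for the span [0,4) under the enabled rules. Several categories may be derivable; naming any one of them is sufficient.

S

[0,4] S   <
  [0,1] "every" : N
  [1,4] S\N   >
    [1,2] "saw" : (S\N)/NP
    [2,4] NP   >
      [2,3] "under" : NP/PP
      [3,4] "map" : PP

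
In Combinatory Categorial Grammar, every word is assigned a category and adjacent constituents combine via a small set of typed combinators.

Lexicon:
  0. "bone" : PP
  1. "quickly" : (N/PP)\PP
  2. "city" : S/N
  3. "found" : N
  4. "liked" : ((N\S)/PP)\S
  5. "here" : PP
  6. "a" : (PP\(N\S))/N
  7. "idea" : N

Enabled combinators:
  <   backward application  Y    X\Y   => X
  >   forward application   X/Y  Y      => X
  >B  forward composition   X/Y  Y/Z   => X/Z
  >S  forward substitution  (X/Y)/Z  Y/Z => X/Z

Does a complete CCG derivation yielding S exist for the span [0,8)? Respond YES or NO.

NO

PP (N/PP)\PP S/N N ((N\S)/PP)\S PP (PP\(N\S))/N N
CKY chart[0,8] = {N}; S ∉ chart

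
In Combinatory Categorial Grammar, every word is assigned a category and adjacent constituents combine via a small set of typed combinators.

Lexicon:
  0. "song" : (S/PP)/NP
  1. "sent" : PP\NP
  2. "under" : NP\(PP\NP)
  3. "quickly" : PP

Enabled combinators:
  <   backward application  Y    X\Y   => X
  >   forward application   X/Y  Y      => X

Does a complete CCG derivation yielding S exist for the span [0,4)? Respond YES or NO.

YES

[0,4] S   >
  [0,3] S/PP   >
    [0,1] "song" : (S/PP)/NP
    [1,3] NP   <
      [1,2] "sent" : PP\NP
      [2,3] "under" : NP\(PP\NP)
  [3,4] "quickly" : PP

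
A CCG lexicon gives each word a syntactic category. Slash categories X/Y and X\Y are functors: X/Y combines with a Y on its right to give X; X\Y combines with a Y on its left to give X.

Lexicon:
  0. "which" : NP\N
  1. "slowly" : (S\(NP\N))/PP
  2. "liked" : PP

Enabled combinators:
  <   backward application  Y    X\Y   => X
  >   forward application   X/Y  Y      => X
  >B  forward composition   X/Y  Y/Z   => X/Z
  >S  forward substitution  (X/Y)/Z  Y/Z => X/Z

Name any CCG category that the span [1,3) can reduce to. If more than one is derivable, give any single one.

S\(NP\N)

[0,3] S   <
  [0,1] "which" : NP\N
  [1,3] S\(NP\N)   >
    [1,2] "slowly" : (S\(NP\N))/PP
    [2,3] "liked" : PP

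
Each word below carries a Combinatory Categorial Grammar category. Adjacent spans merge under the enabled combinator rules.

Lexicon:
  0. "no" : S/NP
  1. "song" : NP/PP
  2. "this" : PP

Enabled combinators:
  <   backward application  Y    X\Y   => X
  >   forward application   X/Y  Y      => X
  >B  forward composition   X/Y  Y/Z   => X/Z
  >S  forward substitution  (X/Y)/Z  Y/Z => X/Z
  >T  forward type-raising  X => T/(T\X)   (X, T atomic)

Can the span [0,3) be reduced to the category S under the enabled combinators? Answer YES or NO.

YES

[0,3] S   >
  [0,2] S/PP   >B
    [0,1] "no" : S/NP
    [1,2] "song" : NP/PP
  [2,3] "this" : PP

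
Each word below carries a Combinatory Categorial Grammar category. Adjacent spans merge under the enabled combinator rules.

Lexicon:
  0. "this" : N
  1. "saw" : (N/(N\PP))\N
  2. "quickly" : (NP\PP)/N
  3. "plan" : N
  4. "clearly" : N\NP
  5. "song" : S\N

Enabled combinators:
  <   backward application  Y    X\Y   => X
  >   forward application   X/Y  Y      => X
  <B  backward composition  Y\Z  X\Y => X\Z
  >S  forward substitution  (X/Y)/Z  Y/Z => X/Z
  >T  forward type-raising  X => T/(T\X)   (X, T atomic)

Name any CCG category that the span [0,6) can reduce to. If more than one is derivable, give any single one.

S

[0,6] S   <
  [0,5] N   >
    [0,2] N/(N\PP)   <
      [0,1] "this" : N
      [1,2] "saw" : (N/(N\PP))\N
    [2,5] N\PP   <B
      [2,4] NP\PP   >
        [2,3] "quickly" : (NP\PP)/N
        [3,4] "plan" : N
      [4,5] "clearly" : N\NP
  [5,6] "song" : S\N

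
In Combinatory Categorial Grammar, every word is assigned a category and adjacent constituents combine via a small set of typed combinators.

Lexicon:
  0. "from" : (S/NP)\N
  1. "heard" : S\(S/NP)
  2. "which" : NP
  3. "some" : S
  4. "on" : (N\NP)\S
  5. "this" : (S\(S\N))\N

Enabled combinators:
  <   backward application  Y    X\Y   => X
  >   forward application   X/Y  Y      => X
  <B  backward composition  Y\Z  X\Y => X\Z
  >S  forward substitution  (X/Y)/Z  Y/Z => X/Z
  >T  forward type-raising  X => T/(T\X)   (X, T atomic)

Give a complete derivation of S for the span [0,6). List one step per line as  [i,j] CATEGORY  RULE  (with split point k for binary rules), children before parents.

[0,1] (S/NP)\N  lex  "from"
[1,2] S\(S/NP)  lex  "heard"
[0,2] S\N  <B  k=1
[2,3] NP  lex  "which"
[3,4] S  lex  "some"
[4,5] (N\NP)\S  lex  "on"
[3,5] N\NP  <  k=4
[2,5] N  <  k=3
[5,6] (S\(S\N))\N  lex  "this"
[2,6] S\(S\N)  <  k=5
[0,6] S  <  k=2

[0,6] S   <
  [0,2] S\N   <B
    [0,1] "from" : (S/NP)\N
    [1,2] "heard" : S\(S/NP)
  [2,6] S\(S\N)   <
    [2,5] N   <
      [2,3] "which" : NP
      [3,5] N\NP   <
        [3,4] "some" : S
        [4,5] "on" : (N\NP)\S
    [5,6] "this" : (S\(S\N))\N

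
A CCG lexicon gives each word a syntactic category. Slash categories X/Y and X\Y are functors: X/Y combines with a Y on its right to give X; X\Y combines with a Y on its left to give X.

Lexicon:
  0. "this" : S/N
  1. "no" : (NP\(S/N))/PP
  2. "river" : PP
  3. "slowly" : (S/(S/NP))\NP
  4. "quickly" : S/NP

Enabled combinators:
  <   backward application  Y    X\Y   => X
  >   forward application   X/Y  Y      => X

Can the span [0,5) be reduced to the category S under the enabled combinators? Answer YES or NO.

[0,5] S   >
  [0,4] S/(S/NP)   <
    [0,3] NP   <
      [0,1] "this" : S/N
      [1,3] NP\(S/N)   >
        [1,2] "no" : (NP\(S/N))/PP
        [2,3] "river" : PP
    [3,4] "slowly" : (S/(S/NP))\NP
  [4,5] "quickly" : S/NP

YES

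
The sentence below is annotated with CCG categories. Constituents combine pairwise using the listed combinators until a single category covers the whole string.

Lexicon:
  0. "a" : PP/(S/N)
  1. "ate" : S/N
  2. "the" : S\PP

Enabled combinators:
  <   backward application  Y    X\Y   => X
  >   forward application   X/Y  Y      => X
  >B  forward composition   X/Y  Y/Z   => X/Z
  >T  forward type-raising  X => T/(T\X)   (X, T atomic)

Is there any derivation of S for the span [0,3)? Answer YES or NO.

YES

[0,3] S   <
  [0,2] PP   >
    [0,1] "a" : PP/(S/N)
    [1,2] "ate" : S/N
  [2,3] "the" : S\PP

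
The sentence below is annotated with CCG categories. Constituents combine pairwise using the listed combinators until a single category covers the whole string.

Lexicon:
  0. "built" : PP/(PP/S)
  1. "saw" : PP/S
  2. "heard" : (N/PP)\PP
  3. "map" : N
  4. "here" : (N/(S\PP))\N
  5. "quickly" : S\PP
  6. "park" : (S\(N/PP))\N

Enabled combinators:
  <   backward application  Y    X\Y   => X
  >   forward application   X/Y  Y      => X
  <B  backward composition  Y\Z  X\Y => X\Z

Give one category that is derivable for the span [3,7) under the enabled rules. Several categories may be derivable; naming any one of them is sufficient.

[0,7] S   <
  [0,3] N/PP   <
    [0,2] PP   >
      [0,1] "built" : PP/(PP/S)
      [1,2] "saw" : PP/S
    [2,3] "heard" : (N/PP)\PP
  [3,7] S\(N/PP)   <
    [3,6] N   >
      [3,5] N/(S\PP)   <
        [3,4] "map" : N
        [4,5] "here" : (N/(S\PP))\N
      [5,6] "quickly" : S\PP
    [6,7] "park" : (S\(N/PP))\N

S\(N/PP)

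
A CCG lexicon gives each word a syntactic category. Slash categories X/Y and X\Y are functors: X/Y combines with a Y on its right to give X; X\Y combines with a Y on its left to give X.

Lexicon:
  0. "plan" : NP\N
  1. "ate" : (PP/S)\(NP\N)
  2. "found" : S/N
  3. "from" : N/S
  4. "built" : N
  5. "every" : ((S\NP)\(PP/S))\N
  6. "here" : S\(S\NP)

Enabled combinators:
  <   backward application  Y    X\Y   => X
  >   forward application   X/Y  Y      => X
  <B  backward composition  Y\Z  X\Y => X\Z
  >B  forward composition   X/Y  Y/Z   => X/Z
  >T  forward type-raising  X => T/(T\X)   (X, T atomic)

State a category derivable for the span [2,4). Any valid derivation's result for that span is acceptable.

S/S

[0,7] S   <
  [0,6] S\NP   <
    [0,4] PP/S   >B
      [0,2] PP/S   <
        [0,1] "plan" : NP\N
        [1,2] "ate" : (PP/S)\(NP\N)
      [2,4] S/S   >B
        [2,3] "found" : S/N
        [3,4] "from" : N/S
    [4,6] (S\NP)\(PP/S)   <
      [4,5] "built" : N
      [5,6] "every" : ((S\NP)\(PP/S))\N
  [6,7] "here" : S\(S\NP)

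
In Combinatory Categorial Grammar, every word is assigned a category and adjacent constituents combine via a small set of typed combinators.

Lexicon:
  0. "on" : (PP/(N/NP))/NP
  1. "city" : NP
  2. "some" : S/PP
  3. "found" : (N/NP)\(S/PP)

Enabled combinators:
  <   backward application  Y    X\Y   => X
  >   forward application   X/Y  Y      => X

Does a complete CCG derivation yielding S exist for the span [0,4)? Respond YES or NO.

(PP/(N/NP))/NP NP S/PP (N/NP)\(S/PP)
CKY chart[0,4] = {PP}; S ∉ chart

NO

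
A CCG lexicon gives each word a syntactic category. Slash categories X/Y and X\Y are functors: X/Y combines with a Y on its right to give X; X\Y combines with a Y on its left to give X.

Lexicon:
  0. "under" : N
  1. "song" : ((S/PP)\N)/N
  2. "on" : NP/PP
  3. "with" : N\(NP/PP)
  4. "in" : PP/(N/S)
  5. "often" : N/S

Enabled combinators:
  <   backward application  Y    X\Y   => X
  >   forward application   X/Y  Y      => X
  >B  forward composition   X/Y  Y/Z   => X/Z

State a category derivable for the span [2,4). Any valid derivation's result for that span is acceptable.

[0,6] S   >
  [0,4] S/PP   <
    [0,1] "under" : N
    [1,4] (S/PP)\N   >
      [1,2] "song" : ((S/PP)\N)/N
      [2,4] N   <
        [2,3] "on" : NP/PP
        [3,4] "with" : N\(NP/PP)
  [4,6] PP   >
    [4,5] "in" : PP/(N/S)
    [5,6] "often" : N/S

N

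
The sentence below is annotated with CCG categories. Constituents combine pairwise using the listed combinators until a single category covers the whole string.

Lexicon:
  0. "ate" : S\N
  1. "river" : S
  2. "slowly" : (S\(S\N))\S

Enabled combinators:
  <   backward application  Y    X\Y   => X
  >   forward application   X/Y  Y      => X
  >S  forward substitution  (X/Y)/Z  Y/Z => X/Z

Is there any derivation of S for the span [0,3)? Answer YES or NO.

[0,3] S   <
  [0,1] "ate" : S\N
  [1,3] S\(S\N)   <
    [1,2] "river" : S
    [2,3] "slowly" : (S\(S\N))\S

YES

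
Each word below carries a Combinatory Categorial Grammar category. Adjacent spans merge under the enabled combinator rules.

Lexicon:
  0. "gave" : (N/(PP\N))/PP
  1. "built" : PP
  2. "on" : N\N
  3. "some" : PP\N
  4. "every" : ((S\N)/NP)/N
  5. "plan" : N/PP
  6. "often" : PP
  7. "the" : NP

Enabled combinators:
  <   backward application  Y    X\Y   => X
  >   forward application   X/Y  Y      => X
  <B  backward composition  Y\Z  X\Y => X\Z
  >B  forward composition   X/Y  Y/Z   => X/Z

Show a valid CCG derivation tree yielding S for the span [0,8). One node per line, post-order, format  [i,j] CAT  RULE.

[0,1] (N/(PP\N))/PP  lex  "gave"
[1,2] PP  lex  "built"
[0,2] N/(PP\N)  >  k=1
[2,3] N\N  lex  "on"
[3,4] PP\N  lex  "some"
[2,4] PP\N  <B  k=3
[0,4] N  >  k=2
[4,5] ((S\N)/NP)/N  lex  "every"
[5,6] N/PP  lex  "plan"
[6,7] PP  lex  "often"
[5,7] N  >  k=6
[4,7] (S\N)/NP  >  k=5
[7,8] NP  lex  "the"
[4,8] S\N  >  k=7
[0,8] S  <  k=4

[0,8] S   <
  [0,4] N   >
    [0,2] N/(PP\N)   >
      [0,1] "gave" : (N/(PP\N))/PP
      [1,2] "built" : PP
    [2,4] PP\N   <B
      [2,3] "on" : N\N
      [3,4] "some" : PP\N
  [4,8] S\N   >
    [4,7] (S\N)/NP   >
      [4,5] "every" : ((S\N)/NP)/N
      [5,7] N   >
        [5,6] "plan" : N/PP
        [6,7] "often" : PP
    [7,8] "the" : NP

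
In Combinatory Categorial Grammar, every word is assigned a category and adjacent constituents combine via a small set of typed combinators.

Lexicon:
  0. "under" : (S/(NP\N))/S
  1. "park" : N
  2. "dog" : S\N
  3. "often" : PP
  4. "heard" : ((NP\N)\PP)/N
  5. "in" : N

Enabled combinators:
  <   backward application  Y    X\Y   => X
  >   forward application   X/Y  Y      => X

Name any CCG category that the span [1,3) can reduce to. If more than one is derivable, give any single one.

[0,6] S   >
  [0,3] S/(NP\N)   >
    [0,1] "under" : (S/(NP\N))/S
    [1,3] S   <
      [1,2] "park" : N
      [2,3] "dog" : S\N
  [3,6] NP\N   <
    [3,4] "often" : PP
    [4,6] (NP\N)\PP   >
      [4,5] "heard" : ((NP\N)\PP)/N
      [5,6] "in" : N

S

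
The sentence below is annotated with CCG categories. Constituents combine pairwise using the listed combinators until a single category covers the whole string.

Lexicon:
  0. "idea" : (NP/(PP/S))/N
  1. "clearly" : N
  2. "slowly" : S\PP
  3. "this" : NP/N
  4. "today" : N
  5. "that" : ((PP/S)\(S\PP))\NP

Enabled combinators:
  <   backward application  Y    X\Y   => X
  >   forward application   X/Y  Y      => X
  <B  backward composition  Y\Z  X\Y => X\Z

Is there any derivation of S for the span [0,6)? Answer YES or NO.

(NP/(PP/S))/N N S\PP NP/N N ((PP/S)\(S\PP))\NP
CKY chart[0,6] = {NP}; S ∉ chart

NO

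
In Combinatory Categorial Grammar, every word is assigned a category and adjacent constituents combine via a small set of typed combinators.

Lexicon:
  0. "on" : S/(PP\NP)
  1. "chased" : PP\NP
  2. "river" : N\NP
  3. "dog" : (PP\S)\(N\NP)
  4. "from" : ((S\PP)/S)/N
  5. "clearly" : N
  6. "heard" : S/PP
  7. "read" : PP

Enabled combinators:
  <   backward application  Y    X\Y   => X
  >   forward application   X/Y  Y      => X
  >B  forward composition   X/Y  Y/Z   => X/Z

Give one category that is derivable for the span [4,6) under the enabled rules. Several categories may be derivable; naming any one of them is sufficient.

[0,8] S   <
  [0,4] PP   <
    [0,2] S   >
      [0,1] "on" : S/(PP\NP)
      [1,2] "chased" : PP\NP
    [2,4] PP\S   <
      [2,3] "river" : N\NP
      [3,4] "dog" : (PP\S)\(N\NP)
  [4,8] S\PP   >
    [4,6] (S\PP)/S   >
      [4,5] "from" : ((S\PP)/S)/N
      [5,6] "clearly" : N
    [6,8] S   >
      [6,7] "heard" : S/PP
      [7,8] "read" : PP

(S\PP)/S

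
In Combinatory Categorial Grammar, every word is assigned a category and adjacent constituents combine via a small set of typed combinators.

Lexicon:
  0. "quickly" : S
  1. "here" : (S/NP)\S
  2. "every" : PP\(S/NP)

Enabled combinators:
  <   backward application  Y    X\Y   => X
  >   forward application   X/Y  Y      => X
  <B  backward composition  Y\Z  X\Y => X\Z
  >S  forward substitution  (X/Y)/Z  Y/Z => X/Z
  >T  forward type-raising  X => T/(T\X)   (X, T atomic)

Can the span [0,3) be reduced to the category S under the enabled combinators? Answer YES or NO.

NO

S (S/NP)\S PP\(S/NP)
CKY chart[0,3] = {N/(N\PP), NP/(NP\PP), PP, PP/(PP\PP), S/(S\PP)}; S ∉ chart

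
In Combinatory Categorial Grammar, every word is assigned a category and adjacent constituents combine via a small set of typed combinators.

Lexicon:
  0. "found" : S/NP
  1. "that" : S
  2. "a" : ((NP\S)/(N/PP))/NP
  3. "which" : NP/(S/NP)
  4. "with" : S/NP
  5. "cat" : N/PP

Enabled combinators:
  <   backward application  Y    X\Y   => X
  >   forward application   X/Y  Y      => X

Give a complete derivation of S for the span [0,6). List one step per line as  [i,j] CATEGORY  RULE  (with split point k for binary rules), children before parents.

[0,6] S   >
  [0,1] "found" : S/NP
  [1,6] NP   <
    [1,2] "that" : S
    [2,6] NP\S   >
      [2,5] (NP\S)/(N/PP)   >
        [2,3] "a" : ((NP\S)/(N/PP))/NP
        [3,5] NP   >
          [3,4] "which" : NP/(S/NP)
          [4,5] "with" : S/NP
      [5,6] "cat" : N/PP

[0,1] S/NP  lex  "found"
[1,2] S  lex  "that"
[2,3] ((NP\S)/(N/PP))/NP  lex  "a"
[3,4] NP/(S/NP)  lex  "which"
[4,5] S/NP  lex  "with"
[3,5] NP  >  k=4
[2,5] (NP\S)/(N/PP)  >  k=3
[5,6] N/PP  lex  "cat"
[2,6] NP\S  >  k=5
[1,6] NP  <  k=2
[0,6] S  >  k=1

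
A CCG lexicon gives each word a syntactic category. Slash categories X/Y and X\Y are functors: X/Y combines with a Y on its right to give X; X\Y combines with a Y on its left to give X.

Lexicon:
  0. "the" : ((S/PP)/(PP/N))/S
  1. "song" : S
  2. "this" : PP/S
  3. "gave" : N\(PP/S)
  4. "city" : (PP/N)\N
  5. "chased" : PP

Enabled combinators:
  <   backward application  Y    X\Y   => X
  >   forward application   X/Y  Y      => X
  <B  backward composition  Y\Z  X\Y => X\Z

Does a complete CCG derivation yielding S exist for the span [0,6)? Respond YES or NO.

[0,6] S   >
  [0,5] S/PP   >
    [0,2] (S/PP)/(PP/N)   >
      [0,1] "the" : ((S/PP)/(PP/N))/S
      [1,2] "song" : S
    [2,5] PP/N   <
      [2,4] N   <
        [2,3] "this" : PP/S
        [3,4] "gave" : N\(PP/S)
      [4,5] "city" : (PP/N)\N
  [5,6] "chased" : PP

YES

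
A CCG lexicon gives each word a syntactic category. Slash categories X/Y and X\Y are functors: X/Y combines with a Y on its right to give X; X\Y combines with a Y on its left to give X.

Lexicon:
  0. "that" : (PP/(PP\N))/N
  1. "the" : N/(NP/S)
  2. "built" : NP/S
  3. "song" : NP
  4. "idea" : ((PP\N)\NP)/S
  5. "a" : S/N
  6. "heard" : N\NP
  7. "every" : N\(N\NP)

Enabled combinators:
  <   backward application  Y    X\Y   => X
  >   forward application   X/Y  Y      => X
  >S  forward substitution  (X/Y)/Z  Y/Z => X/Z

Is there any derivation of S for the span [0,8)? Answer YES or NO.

(PP/(PP\N))/N N/(NP/S) NP/S NP ((PP\N)\NP)/S S/N N\NP N\(N\NP)
CKY chart[0,8] = {PP}; S ∉ chart

NO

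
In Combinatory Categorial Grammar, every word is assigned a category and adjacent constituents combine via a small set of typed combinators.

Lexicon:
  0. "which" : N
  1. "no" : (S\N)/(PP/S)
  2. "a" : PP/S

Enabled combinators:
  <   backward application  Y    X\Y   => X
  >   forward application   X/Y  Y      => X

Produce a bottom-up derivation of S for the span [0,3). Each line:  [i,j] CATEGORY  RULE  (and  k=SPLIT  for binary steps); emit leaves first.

[0,3] S   <
  [0,1] "which" : N
  [1,3] S\N   >
    [1,2] "no" : (S\N)/(PP/S)
    [2,3] "a" : PP/S

[0,1] N  lex  "which"
[1,2] (S\N)/(PP/S)  lex  "no"
[2,3] PP/S  lex  "a"
[1,3] S\N  >  k=2
[0,3] S  <  k=1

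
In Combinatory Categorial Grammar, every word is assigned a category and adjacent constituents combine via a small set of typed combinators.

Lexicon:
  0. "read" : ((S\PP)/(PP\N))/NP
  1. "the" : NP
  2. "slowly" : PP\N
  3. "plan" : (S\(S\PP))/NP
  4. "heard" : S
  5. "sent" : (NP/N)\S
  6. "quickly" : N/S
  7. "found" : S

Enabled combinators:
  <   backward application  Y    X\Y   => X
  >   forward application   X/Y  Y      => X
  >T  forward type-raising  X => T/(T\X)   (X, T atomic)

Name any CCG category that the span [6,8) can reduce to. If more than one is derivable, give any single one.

[0,8] S   <
  [0,3] S\PP   >
    [0,2] (S\PP)/(PP\N)   >
      [0,1] "read" : ((S\PP)/(PP\N))/NP
      [1,2] "the" : NP
    [2,3] "slowly" : PP\N
  [3,8] S\(S\PP)   >
    [3,4] "plan" : (S\(S\PP))/NP
    [4,8] NP   >
      [4,6] NP/N   <
        [4,5] "heard" : S
        [5,6] "sent" : (NP/N)\S
      [6,8] N   >
        [6,7] "quickly" : N/S
        [7,8] "found" : S

N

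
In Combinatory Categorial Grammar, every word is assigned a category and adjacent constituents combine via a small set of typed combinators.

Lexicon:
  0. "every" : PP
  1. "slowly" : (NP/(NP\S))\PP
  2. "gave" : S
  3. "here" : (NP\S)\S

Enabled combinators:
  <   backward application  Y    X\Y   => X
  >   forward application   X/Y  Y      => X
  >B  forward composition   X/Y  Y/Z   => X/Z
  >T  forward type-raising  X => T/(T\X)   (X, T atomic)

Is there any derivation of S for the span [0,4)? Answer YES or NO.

PP (NP/(NP\S))\PP S (NP\S)\S
CKY chart[0,4] = {N/(N\NP), NP, NP/(NP\NP), PP/(PP\NP), S/(S\NP)}; S ∉ chart

NO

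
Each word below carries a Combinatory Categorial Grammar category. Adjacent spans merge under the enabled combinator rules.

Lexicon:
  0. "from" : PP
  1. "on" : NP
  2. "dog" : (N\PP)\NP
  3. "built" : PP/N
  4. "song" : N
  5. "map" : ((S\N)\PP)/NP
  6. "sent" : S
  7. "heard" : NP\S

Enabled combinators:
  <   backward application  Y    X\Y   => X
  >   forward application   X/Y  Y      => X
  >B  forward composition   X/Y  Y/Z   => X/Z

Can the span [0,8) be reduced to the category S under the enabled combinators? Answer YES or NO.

YES

[0,8] S   <
  [0,3] N   <
    [0,1] "from" : PP
    [1,3] N\PP   <
      [1,2] "on" : NP
      [2,3] "dog" : (N\PP)\NP
  [3,8] S\N   <
    [3,5] PP   >
      [3,4] "built" : PP/N
      [4,5] "song" : N
    [5,8] (S\N)\PP   >
      [5,6] "map" : ((S\N)\PP)/NP
      [6,8] NP   <
        [6,7] "sent" : S
        [7,8] "heard" : NP\S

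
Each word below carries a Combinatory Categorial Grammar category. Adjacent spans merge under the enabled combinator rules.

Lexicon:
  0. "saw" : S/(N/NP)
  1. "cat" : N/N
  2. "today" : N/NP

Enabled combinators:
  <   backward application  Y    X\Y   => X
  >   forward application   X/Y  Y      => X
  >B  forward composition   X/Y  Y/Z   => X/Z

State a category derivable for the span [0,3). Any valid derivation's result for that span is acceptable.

S

[0,3] S   >
  [0,1] "saw" : S/(N/NP)
  [1,3] N/NP   >B
    [1,2] "cat" : N/N
    [2,3] "today" : N/NP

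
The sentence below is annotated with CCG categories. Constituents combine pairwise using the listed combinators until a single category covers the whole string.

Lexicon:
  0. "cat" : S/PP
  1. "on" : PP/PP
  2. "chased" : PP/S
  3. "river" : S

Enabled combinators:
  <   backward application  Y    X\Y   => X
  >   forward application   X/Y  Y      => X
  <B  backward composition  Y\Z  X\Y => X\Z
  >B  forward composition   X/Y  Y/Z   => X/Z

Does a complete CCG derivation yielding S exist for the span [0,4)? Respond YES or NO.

[0,4] S   >
  [0,2] S/PP   >B
    [0,1] "cat" : S/PP
    [1,2] "on" : PP/PP
  [2,4] PP   >
    [2,3] "chased" : PP/S
    [3,4] "river" : S

YES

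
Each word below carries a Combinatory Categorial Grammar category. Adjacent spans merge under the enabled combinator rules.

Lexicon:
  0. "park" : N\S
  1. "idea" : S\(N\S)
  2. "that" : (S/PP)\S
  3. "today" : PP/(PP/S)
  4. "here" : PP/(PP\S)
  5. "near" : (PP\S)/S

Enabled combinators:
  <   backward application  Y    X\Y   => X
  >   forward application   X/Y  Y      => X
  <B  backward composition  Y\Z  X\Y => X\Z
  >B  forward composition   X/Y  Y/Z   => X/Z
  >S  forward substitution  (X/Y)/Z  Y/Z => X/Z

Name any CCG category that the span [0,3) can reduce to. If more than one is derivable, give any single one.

S/PP

[0,6] S   >
  [0,3] S/PP   <
    [0,2] S   <
      [0,1] "park" : N\S
      [1,2] "idea" : S\(N\S)
    [2,3] "that" : (S/PP)\S
  [3,6] PP   >
    [3,4] "today" : PP/(PP/S)
    [4,6] PP/S   >B
      [4,5] "here" : PP/(PP\S)
      [5,6] "near" : (PP\S)/S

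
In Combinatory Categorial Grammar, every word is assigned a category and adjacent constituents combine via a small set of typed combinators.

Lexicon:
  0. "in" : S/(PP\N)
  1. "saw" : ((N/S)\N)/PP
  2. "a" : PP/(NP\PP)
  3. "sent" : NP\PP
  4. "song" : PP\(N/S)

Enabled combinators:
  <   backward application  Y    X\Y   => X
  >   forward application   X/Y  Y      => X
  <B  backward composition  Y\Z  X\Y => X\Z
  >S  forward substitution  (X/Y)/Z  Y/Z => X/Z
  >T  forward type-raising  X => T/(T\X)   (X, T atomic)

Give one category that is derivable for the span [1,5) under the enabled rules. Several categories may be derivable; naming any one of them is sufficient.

PP\N

[0,5] S   >
  [0,1] "in" : S/(PP\N)
  [1,5] PP\N   <B
    [1,4] (N/S)\N   >
      [1,2] "saw" : ((N/S)\N)/PP
      [2,4] PP   >
        [2,3] "a" : PP/(NP\PP)
        [3,4] "sent" : NP\PP
    [4,5] "song" : PP\(N/S)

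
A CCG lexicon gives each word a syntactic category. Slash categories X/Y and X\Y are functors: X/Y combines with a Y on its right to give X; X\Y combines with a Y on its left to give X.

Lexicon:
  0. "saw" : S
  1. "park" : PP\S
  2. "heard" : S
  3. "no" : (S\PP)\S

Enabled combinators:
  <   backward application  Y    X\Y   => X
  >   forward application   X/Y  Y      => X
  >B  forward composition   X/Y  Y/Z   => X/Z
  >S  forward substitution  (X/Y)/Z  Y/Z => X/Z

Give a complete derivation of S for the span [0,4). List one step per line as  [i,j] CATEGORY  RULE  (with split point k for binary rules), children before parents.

[0,1] S  lex  "saw"
[1,2] PP\S  lex  "park"
[0,2] PP  <  k=1
[2,3] S  lex  "heard"
[3,4] (S\PP)\S  lex  "no"
[2,4] S\PP  <  k=3
[0,4] S  <  k=2

[0,4] S   <
  [0,2] PP   <
    [0,1] "saw" : S
    [1,2] "park" : PP\S
  [2,4] S\PP   <
    [2,3] "heard" : S
    [3,4] "no" : (S\PP)\S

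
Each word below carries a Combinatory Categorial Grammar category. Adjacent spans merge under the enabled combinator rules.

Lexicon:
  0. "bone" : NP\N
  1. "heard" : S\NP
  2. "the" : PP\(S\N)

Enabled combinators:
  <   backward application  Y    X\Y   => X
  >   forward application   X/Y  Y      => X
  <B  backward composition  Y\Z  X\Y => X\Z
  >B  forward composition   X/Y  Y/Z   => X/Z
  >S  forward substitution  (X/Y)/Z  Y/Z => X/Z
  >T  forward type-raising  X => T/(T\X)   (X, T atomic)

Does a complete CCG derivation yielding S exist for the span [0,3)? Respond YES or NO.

NO

NP\N S\NP PP\(S\N)
CKY chart[0,3] = {N/(N\PP), NP/(NP\PP), PP, PP/(PP\PP), S/(S\PP)}; S ∉ chart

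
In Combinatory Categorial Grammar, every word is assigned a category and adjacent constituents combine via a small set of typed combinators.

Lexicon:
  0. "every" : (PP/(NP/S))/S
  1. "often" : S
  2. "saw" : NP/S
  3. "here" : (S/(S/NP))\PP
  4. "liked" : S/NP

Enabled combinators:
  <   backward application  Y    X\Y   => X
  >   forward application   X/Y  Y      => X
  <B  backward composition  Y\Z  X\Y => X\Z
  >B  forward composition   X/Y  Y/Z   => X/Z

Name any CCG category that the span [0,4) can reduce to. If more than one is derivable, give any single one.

S/(S/NP)

[0,5] S   >
  [0,4] S/(S/NP)   <
    [0,3] PP   >
      [0,2] PP/(NP/S)   >
        [0,1] "every" : (PP/(NP/S))/S
        [1,2] "often" : S
      [2,3] "saw" : NP/S
    [3,4] "here" : (S/(S/NP))\PP
  [4,5] "liked" : S/NP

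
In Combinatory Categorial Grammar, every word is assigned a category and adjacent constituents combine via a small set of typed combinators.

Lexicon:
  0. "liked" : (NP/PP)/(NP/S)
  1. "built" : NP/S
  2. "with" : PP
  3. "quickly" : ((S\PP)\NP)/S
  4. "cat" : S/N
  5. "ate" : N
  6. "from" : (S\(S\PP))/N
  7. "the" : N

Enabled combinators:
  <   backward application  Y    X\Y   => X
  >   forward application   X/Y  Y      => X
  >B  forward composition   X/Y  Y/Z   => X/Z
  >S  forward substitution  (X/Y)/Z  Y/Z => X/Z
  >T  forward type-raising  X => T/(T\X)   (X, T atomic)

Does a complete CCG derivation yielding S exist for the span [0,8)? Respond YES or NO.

YES

[0,8] S   <
  [0,6] S\PP   <
    [0,3] NP   >
      [0,2] NP/PP   >
        [0,1] "liked" : (NP/PP)/(NP/S)
        [1,2] "built" : NP/S
      [2,3] "with" : PP
    [3,6] (S\PP)\NP   >
      [3,4] "quickly" : ((S\PP)\NP)/S
      [4,6] S   >
        [4,5] "cat" : S/N
        [5,6] "ate" : N
  [6,8] S\(S\PP)   >
    [6,7] "from" : (S\(S\PP))/N
    [7,8] "the" : N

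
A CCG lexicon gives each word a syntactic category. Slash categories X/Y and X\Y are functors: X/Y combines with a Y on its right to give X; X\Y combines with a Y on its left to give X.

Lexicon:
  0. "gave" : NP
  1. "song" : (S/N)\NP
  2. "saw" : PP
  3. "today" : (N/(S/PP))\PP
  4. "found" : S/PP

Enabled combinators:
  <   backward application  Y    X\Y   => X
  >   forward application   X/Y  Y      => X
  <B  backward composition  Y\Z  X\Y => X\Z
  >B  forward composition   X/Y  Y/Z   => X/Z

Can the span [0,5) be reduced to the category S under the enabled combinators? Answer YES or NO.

[0,5] S   >
  [0,2] S/N   <
    [0,1] "gave" : NP
    [1,2] "song" : (S/N)\NP
  [2,5] N   >
    [2,4] N/(S/PP)   <
      [2,3] "saw" : PP
      [3,4] "today" : (N/(S/PP))\PP
    [4,5] "found" : S/PP

YES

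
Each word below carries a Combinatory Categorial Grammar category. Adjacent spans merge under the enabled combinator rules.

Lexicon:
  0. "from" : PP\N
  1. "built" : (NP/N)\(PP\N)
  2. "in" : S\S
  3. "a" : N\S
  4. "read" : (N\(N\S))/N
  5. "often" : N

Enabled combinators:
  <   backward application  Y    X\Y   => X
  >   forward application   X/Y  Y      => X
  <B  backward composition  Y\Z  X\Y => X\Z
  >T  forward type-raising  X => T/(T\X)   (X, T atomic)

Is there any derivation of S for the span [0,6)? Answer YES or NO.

PP\N (NP/N)\(PP\N) S\S N\S (N\(N\S))/N N
CKY chart[0,6] = {N/(N\NP), NP, NP/(NP\NP), PP/(PP\NP), S/(S\NP)}; S ∉ chart

NO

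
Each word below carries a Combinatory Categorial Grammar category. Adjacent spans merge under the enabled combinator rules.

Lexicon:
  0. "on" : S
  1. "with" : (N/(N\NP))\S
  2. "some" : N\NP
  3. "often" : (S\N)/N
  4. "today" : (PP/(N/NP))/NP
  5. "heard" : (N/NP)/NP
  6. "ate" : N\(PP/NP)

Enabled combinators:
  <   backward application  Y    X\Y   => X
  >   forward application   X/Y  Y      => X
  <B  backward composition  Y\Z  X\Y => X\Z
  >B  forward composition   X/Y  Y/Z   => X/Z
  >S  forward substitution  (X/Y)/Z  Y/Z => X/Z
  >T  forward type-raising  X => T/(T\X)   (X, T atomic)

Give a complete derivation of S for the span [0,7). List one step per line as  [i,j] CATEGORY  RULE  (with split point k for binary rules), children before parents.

[0,1] S  lex  "on"
[1,2] (N/(N\NP))\S  lex  "with"
[0,2] N/(N\NP)  <  k=1
[2,3] N\NP  lex  "some"
[0,3] N  >  k=2
[3,4] (S\N)/N  lex  "often"
[4,5] (PP/(N/NP))/NP  lex  "today"
[5,6] (N/NP)/NP  lex  "heard"
[4,6] PP/NP  >S  k=5
[6,7] N\(PP/NP)  lex  "ate"
[4,7] N  <  k=6
[3,7] S\N  >  k=4
[0,7] S  <  k=3

[0,7] S   <
  [0,3] N   >
    [0,2] N/(N\NP)   <
      [0,1] "on" : S
      [1,2] "with" : (N/(N\NP))\S
    [2,3] "some" : N\NP
  [3,7] S\N   >
    [3,4] "often" : (S\N)/N
    [4,7] N   <
      [4,6] PP/NP   >S
        [4,5] "today" : (PP/(N/NP))/NP
        [5,6] "heard" : (N/NP)/NP
      [6,7] "ate" : N\(PP/NP)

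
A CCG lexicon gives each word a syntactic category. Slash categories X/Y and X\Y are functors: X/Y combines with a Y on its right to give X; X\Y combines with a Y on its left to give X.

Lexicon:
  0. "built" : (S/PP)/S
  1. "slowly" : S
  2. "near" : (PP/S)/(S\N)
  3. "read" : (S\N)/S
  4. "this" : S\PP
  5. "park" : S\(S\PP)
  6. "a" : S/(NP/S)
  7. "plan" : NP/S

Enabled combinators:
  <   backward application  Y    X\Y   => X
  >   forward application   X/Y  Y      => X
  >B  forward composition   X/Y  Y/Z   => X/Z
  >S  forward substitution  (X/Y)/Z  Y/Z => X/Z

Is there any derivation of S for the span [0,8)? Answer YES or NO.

YES

[0,8] S   >
  [0,2] S/PP   >
    [0,1] "built" : (S/PP)/S
    [1,2] "slowly" : S
  [2,8] PP   >
    [2,6] PP/S   >
      [2,3] "near" : (PP/S)/(S\N)
      [3,6] S\N   >
        [3,4] "read" : (S\N)/S
        [4,6] S   <
          [4,5] "this" : S\PP
          [5,6] "park" : S\(S\PP)
    [6,8] S   >
      [6,7] "a" : S/(NP/S)
      [7,8] "plan" : NP/S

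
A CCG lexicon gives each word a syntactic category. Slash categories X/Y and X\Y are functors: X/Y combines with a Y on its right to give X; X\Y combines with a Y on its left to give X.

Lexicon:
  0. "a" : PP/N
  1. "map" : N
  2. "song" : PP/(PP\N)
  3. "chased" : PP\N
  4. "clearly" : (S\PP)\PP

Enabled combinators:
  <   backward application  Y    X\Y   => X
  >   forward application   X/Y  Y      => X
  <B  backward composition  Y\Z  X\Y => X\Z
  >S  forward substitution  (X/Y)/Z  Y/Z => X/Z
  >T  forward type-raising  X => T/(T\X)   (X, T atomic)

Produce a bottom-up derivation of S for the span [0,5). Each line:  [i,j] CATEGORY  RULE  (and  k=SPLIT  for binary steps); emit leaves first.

[0,1] PP/N  lex  "a"
[1,2] N  lex  "map"
[0,2] PP  >  k=1
[2,3] PP/(PP\N)  lex  "song"
[3,4] PP\N  lex  "chased"
[2,4] PP  >  k=3
[4,5] (S\PP)\PP  lex  "clearly"
[2,5] S\PP  <  k=4
[0,5] S  <  k=2

[0,5] S   <
  [0,2] PP   >
    [0,1] "a" : PP/N
    [1,2] "map" : N
  [2,5] S\PP   <
    [2,4] PP   >
      [2,3] "song" : PP/(PP\N)
      [3,4] "chased" : PP\N
    [4,5] "clearly" : (S\PP)\PP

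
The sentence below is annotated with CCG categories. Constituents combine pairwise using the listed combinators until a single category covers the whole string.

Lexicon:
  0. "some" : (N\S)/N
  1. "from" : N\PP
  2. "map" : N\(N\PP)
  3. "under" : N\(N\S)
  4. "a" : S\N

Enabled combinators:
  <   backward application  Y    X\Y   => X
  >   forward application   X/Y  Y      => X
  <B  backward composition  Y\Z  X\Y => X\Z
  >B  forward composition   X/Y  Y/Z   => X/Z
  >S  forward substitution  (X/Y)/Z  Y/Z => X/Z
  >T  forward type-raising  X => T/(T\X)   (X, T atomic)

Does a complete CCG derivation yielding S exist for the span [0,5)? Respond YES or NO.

YES

[0,5] S   <
  [0,4] N   <
    [0,3] N\S   >
      [0,1] "some" : (N\S)/N
      [1,3] N   <
        [1,2] "from" : N\PP
        [2,3] "map" : N\(N\PP)
    [3,4] "under" : N\(N\S)
  [4,5] "a" : S\N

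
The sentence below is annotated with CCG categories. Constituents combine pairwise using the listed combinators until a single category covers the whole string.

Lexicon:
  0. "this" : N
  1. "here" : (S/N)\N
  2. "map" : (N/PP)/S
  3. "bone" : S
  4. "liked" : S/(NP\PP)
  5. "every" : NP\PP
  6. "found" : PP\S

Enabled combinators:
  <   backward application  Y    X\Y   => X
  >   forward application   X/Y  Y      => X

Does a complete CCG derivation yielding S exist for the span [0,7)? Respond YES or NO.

YES

[0,7] S   >
  [0,2] S/N   <
    [0,1] "this" : N
    [1,2] "here" : (S/N)\N
  [2,7] N   >
    [2,4] N/PP   >
      [2,3] "map" : (N/PP)/S
      [3,4] "bone" : S
    [4,7] PP   <
      [4,6] S   >
        [4,5] "liked" : S/(NP\PP)
        [5,6] "every" : NP\PP
      [6,7] "found" : PP\S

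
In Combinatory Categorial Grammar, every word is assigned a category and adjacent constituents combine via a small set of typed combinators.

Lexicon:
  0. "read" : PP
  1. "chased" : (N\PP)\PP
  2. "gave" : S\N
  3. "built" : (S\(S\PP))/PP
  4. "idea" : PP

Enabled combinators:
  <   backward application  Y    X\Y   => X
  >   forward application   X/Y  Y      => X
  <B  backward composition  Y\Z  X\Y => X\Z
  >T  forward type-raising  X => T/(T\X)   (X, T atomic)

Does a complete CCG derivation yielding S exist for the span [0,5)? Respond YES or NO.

[0,5] S   <
  [0,3] S\PP   <B
    [0,2] N\PP   <
      [0,1] "read" : PP
      [1,2] "chased" : (N\PP)\PP
    [2,3] "gave" : S\N
  [3,5] S\(S\PP)   >
    [3,4] "built" : (S\(S\PP))/PP
    [4,5] "idea" : PP

YES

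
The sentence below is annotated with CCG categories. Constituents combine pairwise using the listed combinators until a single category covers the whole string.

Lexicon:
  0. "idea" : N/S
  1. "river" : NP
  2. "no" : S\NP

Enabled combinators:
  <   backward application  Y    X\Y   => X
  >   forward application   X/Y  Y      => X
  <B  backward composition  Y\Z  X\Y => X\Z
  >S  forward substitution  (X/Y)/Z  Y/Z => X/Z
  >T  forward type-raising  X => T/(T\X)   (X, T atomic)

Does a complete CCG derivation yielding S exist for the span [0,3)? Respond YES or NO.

NO

N/S NP S\NP
CKY chart[0,3] = {N, N/(N\N), NP/(NP\N), PP/(PP\N), S/(S\N)}; S ∉ chart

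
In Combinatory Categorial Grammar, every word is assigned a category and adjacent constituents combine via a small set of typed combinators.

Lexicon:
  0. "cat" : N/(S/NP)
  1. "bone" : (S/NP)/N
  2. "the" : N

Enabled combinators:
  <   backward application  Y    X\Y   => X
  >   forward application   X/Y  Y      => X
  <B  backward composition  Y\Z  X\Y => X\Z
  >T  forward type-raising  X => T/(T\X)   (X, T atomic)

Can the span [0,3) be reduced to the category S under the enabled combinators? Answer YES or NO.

N/(S/NP) (S/NP)/N N
CKY chart[0,3] = {N, N/(N\N), NP/(NP\N), PP/(PP\N), S/(S\N)}; S ∉ chart

NO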